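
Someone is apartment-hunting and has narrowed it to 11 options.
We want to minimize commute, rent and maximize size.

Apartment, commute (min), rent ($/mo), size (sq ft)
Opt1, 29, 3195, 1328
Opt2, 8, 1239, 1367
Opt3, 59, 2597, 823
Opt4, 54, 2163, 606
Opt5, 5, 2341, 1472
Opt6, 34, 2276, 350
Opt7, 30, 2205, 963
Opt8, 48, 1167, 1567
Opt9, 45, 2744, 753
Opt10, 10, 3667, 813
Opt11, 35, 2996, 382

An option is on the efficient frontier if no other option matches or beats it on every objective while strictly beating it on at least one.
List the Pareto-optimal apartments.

Opt1: dominated by Opt2 (commute 8≤29, rent 1239≤3195, size 1367≥1328).
Opt2: not dominated.
Opt3: dominated by Opt2 (commute 8≤59, rent 1239≤2597, size 1367≥823).
Opt4: dominated by Opt2 (commute 8≤54, rent 1239≤2163, size 1367≥606).
Opt5: not dominated (best commute).
Opt6: dominated by Opt2 (commute 8≤34, rent 1239≤2276, size 1367≥350).
Opt7: dominated by Opt2 (commute 8≤30, rent 1239≤2205, size 1367≥963).
Opt8: not dominated (best rent).
Opt9: dominated by Opt2 (commute 8≤45, rent 1239≤2744, size 1367≥753).
Opt10: dominated by Opt2 (commute 8≤10, rent 1239≤3667, size 1367≥813).
Opt11: dominated by Opt2 (commute 8≤35, rent 1239≤2996, size 1367≥382).

Opt2, Opt5, Opt8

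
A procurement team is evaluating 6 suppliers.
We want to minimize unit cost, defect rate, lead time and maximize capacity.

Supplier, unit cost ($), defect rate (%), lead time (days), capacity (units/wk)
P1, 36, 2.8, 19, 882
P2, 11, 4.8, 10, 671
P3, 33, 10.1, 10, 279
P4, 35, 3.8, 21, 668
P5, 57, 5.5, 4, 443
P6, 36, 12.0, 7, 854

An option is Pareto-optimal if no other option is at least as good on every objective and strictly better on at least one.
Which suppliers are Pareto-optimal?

P1, P2, P4, P5, P6

P1: not dominated (best defect rate).
P2: not dominated (best unit cost).
P3: dominated by P2 (unit cost 11≤33, defect rate 4.8≤10.1, lead time 10≤10, capacity 671≥279).
P4: not dominated.
P5: not dominated (best lead time).
P6: not dominated.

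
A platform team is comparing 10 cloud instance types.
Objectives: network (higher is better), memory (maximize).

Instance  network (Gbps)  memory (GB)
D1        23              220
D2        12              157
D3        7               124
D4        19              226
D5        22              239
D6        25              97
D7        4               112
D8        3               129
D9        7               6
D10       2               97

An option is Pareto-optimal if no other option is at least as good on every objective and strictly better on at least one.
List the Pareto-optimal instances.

D1, D5, D6

D1: not dominated.
D2: dominated by D1 (network 23≥12, memory 220≥157).
D3: dominated by D1 (network 23≥7, memory 220≥124).
D4: dominated by D5 (network 22≥19, memory 239≥226).
D5: not dominated (best memory).
D6: not dominated (best network).
D7: dominated by D1 (network 23≥4, memory 220≥112).
D8: dominated by D1 (network 23≥3, memory 220≥129).
D9: dominated by D1 (network 23≥7, memory 220≥6).
D10: dominated by D1 (network 23≥2, memory 220≥97).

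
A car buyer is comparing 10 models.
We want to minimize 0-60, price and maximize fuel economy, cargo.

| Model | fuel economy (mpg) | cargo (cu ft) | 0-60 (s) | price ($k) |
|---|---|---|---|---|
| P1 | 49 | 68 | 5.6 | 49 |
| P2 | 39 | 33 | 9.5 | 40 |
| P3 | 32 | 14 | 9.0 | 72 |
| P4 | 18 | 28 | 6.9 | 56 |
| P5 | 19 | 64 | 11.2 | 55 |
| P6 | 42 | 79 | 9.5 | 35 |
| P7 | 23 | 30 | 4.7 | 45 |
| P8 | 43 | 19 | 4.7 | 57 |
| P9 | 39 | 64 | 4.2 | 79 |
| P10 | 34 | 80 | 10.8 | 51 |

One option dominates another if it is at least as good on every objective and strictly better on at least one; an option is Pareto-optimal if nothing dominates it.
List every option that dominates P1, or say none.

P2: worse on fuel economy (39 vs 49).
P3: worse on fuel economy (32 vs 49).
P4: worse on fuel economy (18 vs 49).
P5: worse on fuel economy (19 vs 49).
P6: worse on fuel economy (42 vs 49).
P7: worse on fuel economy (23 vs 49).
P8: worse on fuel economy (43 vs 49).
P9: worse on fuel economy (39 vs 49).
P10: worse on fuel economy (34 vs 49).
No option dominates P1.

none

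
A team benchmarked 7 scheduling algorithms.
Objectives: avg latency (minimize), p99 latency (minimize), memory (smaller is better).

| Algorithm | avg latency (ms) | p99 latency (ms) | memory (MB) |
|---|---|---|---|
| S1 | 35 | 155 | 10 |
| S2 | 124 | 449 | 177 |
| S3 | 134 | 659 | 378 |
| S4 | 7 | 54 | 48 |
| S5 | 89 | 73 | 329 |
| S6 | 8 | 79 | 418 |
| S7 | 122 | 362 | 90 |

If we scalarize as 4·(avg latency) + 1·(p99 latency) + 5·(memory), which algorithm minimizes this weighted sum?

S1: 4·35 + 1·155 + 5·10 = 345
S2: 4·124 + 1·449 + 5·177 = 1830
S3: 4·134 + 1·659 + 5·378 = 3085
S4: 4·7 + 1·54 + 5·48 = 322
S5: 4·89 + 1·73 + 5·329 = 2074
S6: 4·8 + 1·79 + 5·418 = 2201
S7: 4·122 + 1·362 + 5·90 = 1300
Lowest: S4 at 322.

S4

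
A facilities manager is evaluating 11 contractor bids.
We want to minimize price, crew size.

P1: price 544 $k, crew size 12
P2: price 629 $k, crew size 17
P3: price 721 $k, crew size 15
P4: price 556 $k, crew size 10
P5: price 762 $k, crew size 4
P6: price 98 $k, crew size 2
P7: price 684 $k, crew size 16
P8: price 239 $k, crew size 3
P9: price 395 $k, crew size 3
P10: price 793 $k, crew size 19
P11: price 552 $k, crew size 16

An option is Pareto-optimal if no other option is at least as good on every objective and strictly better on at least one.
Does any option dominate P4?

P6 vs P4: price 98≤556, crew size 2≤10 — P6 is at least as good on every objective and strictly better on at least one, so P6 dominates P4.

Yes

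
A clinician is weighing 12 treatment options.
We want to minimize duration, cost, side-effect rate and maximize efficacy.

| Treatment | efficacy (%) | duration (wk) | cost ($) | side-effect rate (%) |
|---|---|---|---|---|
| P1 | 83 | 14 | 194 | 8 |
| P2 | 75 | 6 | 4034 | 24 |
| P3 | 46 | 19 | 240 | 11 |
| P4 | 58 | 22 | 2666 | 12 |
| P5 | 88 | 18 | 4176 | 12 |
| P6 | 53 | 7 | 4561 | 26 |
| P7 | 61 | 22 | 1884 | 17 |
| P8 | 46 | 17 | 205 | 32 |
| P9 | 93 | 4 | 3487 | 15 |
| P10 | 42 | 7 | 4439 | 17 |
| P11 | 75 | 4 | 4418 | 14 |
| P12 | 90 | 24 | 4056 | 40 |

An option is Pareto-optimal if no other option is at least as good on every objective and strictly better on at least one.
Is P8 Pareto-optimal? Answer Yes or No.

No

P1 vs P8: efficacy 83≥46, duration 14≤17, cost 194≤205, side-effect rate 8≤32 — P1 is at least as good on every objective and strictly better on at least one, so P1 dominates P8.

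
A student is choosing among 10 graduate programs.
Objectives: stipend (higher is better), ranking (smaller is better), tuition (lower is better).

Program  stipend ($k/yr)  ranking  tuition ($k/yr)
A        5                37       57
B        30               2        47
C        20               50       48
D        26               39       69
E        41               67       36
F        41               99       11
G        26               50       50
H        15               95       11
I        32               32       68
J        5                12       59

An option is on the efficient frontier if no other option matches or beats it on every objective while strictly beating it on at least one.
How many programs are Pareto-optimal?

A: dominated by B (stipend 30≥5, ranking 2≤37, tuition 47≤57).
B: not dominated (best ranking).
C: dominated by B (stipend 30≥20, ranking 2≤50, tuition 47≤48).
D: dominated by B (stipend 30≥26, ranking 2≤39, tuition 47≤69).
E: not dominated.
F: not dominated.
G: dominated by B (stipend 30≥26, ranking 2≤50, tuition 47≤50).
H: not dominated.
I: not dominated.
J: dominated by B (stipend 30≥5, ranking 2≤12, tuition 47≤59).
Pareto-optimal: B, E, F, H, I → 5.

5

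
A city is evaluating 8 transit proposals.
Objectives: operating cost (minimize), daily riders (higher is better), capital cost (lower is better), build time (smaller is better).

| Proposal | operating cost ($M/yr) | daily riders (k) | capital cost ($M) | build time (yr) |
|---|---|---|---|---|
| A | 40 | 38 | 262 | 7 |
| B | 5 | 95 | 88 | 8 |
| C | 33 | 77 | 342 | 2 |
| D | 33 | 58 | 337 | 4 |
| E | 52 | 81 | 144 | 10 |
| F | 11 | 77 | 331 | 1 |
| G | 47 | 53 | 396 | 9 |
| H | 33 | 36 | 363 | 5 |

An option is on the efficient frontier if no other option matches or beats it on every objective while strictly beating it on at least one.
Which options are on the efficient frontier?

A: not dominated.
B: not dominated (best operating cost).
C: dominated by F (operating cost 11≤33, daily riders 77≥77, capital cost 331≤342, build time 1≤2).
D: dominated by F (operating cost 11≤33, daily riders 77≥58, capital cost 331≤337, build time 1≤4).
E: dominated by B (operating cost 5≤52, daily riders 95≥81, capital cost 88≤144, build time 8≤10).
F: not dominated (best build time).
G: dominated by B (operating cost 5≤47, daily riders 95≥53, capital cost 88≤396, build time 8≤9).
H: dominated by C (operating cost 33≤33, daily riders 77≥36, capital cost 342≤363, build time 2≤5).

A, B, F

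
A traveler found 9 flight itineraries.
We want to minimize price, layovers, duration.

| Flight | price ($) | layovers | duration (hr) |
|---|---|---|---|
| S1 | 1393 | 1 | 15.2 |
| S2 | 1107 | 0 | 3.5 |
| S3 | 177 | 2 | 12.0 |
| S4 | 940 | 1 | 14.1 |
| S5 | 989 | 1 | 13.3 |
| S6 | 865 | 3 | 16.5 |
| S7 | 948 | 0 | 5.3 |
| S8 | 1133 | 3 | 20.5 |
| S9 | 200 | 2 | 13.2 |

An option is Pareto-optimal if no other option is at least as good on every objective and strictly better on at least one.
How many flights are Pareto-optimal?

S1: dominated by S2 (price 1107≤1393, layovers 0≤1, duration 3.5≤15.2).
S2: not dominated (best duration).
S3: not dominated (best price).
S4: not dominated.
S5: dominated by S7 (price 948≤989, layovers 0≤1, duration 5.3≤13.3).
S6: dominated by S3 (price 177≤865, layovers 2≤3, duration 12.0≤16.5).
S7: not dominated.
S8: dominated by S2 (price 1107≤1133, layovers 0≤3, duration 3.5≤20.5).
S9: dominated by S3 (price 177≤200, layovers 2≤2, duration 12.0≤13.2).
Pareto-optimal: S2, S3, S4, S7 → 4.

4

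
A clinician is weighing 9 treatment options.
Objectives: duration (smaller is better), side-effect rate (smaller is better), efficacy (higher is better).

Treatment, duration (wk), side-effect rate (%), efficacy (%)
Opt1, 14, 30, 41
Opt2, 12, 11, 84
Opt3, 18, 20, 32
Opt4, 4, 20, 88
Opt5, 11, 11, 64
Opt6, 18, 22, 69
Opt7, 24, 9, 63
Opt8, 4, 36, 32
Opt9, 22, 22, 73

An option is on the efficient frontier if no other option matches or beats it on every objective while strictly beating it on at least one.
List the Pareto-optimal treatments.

Opt1: dominated by Opt2 (duration 12≤14, side-effect rate 11≤30, efficacy 84≥41).
Opt2: not dominated.
Opt3: dominated by Opt2 (duration 12≤18, side-effect rate 11≤20, efficacy 84≥32).
Opt4: not dominated (best efficacy).
Opt5: not dominated.
Opt6: dominated by Opt2 (duration 12≤18, side-effect rate 11≤22, efficacy 84≥69).
Opt7: not dominated (best side-effect rate).
Opt8: dominated by Opt4 (duration 4≤4, side-effect rate 20≤36, efficacy 88≥32).
Opt9: dominated by Opt2 (duration 12≤22, side-effect rate 11≤22, efficacy 84≥73).

Opt2, Opt4, Opt5, Opt7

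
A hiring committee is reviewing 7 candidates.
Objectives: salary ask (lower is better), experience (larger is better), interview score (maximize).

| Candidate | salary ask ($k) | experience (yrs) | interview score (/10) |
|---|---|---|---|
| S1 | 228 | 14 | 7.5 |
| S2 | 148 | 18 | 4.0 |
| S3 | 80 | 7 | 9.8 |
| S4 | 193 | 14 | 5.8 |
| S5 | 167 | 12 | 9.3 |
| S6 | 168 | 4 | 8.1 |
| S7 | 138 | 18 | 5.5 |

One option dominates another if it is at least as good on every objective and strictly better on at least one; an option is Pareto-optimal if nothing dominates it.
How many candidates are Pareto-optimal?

S1: not dominated.
S2: dominated by S7 (salary ask 138≤148, experience 18≥18, interview score 5.5≥4.0).
S3: not dominated (best salary ask).
S4: not dominated.
S5: not dominated.
S6: dominated by S3 (salary ask 80≤168, experience 7≥4, interview score 9.8≥8.1).
S7: not dominated.
Pareto-optimal: S1, S3, S4, S5, S7 → 5.

5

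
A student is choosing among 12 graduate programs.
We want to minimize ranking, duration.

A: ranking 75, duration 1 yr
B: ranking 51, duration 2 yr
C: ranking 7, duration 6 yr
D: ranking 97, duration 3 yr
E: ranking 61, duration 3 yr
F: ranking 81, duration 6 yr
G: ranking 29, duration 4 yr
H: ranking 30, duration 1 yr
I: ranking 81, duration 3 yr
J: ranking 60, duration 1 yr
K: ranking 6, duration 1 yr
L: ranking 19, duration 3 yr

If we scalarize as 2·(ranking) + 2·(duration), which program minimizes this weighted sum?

A: 2·75 + 2·1 = 152
B: 2·51 + 2·2 = 106
C: 2·7 + 2·6 = 26
D: 2·97 + 2·3 = 200
E: 2·61 + 2·3 = 128
F: 2·81 + 2·6 = 174
G: 2·29 + 2·4 = 66
H: 2·30 + 2·1 = 62
I: 2·81 + 2·3 = 168
J: 2·60 + 2·1 = 122
K: 2·6 + 2·1 = 14
L: 2·19 + 2·3 = 44
Lowest: K at 14.

K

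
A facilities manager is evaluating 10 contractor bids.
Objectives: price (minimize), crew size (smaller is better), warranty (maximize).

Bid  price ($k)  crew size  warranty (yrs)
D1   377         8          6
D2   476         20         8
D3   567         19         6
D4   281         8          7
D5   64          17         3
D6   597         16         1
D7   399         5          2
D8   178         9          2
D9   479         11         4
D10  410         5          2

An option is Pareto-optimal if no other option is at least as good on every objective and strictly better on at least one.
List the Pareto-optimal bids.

D2, D4, D5, D7, D8

D1: dominated by D4 (price 281≤377, crew size 8≤8, warranty 7≥6).
D2: not dominated (best warranty).
D3: dominated by D1 (price 377≤567, crew size 8≤19, warranty 6≥6).
D4: not dominated.
D5: not dominated (best price).
D6: dominated by D1 (price 377≤597, crew size 8≤16, warranty 6≥1).
D7: not dominated.
D8: not dominated.
D9: dominated by D1 (price 377≤479, crew size 8≤11, warranty 6≥4).
D10: dominated by D7 (price 399≤410, crew size 5≤5, warranty 2≥2).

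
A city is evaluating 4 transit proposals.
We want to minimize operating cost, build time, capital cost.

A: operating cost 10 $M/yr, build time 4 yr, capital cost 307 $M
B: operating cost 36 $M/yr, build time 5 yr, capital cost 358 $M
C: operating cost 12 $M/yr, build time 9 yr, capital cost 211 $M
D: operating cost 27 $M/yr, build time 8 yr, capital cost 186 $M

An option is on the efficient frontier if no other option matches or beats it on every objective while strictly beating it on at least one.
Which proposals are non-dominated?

A: not dominated (best operating cost).
B: dominated by A (operating cost 10≤36, build time 4≤5, capital cost 307≤358).
C: not dominated.
D: not dominated (best capital cost).

A, C, D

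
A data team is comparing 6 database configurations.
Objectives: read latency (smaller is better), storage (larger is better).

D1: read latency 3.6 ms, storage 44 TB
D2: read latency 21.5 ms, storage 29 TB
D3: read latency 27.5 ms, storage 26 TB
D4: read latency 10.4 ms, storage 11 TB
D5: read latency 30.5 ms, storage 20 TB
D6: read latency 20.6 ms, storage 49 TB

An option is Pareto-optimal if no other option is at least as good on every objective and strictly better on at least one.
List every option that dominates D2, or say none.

D1, D6

D1: read latency 3.6≤21.5, storage 44≥29 — dominates D2.
D6: read latency 20.6≤21.5, storage 49≥29 — dominates D2.
Others (D3, D4, D5) are each worse than D2 on at least one objective.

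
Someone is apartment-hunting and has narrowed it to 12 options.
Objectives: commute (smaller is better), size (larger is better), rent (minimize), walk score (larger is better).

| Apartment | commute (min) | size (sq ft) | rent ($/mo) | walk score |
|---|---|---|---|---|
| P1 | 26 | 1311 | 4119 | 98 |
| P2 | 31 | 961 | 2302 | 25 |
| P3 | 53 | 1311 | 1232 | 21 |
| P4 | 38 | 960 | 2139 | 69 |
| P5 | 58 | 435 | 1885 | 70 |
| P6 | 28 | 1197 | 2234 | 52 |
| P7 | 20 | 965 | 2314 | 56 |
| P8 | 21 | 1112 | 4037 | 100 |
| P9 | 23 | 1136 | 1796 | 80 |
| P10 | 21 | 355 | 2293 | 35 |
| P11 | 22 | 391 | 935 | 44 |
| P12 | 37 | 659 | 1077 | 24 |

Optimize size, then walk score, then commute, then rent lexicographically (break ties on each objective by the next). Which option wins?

P1

First maximize size: best is 1311, kept {P1, P3}.
Then maximize walk score: best is 98, kept {P1}.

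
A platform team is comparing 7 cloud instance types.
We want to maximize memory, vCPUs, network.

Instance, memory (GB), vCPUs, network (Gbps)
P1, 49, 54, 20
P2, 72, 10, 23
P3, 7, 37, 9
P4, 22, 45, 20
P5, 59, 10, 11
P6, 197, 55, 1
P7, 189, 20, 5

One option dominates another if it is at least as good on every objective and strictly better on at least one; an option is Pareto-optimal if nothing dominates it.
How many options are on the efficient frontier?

4

P1: not dominated.
P2: not dominated (best network).
P3: dominated by P1 (memory 49≥7, vCPUs 54≥37, network 20≥9).
P4: dominated by P1 (memory 49≥22, vCPUs 54≥45, network 20≥20).
P5: dominated by P2 (memory 72≥59, vCPUs 10≥10, network 23≥11).
P6: not dominated (best memory).
P7: not dominated.
Pareto-optimal: P1, P2, P6, P7 → 4.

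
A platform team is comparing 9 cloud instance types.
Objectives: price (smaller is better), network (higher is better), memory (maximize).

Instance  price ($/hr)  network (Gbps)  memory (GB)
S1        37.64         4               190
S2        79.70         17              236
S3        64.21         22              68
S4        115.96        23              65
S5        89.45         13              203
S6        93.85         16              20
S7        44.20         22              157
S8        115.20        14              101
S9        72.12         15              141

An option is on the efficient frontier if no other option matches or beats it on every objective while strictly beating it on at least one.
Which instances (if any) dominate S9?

S7: price 44.20≤72.12, network 22≥15, memory 157≥141 — dominates S9.
Others (S1, S2, S3, S4, S5, S6, S8) are each worse than S9 on at least one objective.

S7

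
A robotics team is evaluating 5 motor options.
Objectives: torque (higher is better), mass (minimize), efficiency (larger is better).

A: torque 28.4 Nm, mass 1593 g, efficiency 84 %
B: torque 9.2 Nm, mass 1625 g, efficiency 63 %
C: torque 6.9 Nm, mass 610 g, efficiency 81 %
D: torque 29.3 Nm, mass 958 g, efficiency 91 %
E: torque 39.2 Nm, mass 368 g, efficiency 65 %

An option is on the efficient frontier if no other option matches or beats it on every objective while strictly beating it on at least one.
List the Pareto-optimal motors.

A: dominated by D (torque 29.3≥28.4, mass 958≤1593, efficiency 91≥84).
B: dominated by A (torque 28.4≥9.2, mass 1593≤1625, efficiency 84≥63).
C: not dominated.
D: not dominated (best efficiency).
E: not dominated (best torque).

C, D, E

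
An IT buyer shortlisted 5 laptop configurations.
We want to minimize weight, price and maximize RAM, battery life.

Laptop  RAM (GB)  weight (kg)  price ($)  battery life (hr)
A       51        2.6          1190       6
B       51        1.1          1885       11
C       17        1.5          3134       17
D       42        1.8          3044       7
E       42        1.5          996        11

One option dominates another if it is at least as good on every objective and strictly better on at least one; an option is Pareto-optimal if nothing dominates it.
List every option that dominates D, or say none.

B: RAM 51≥42, weight 1.1≤1.8, price 1885≤3044, battery life 11≥7 — dominates D.
E: RAM 42≥42, weight 1.5≤1.8, price 996≤3044, battery life 11≥7 — dominates D.
Others (A, C) are each worse than D on at least one objective.

B, E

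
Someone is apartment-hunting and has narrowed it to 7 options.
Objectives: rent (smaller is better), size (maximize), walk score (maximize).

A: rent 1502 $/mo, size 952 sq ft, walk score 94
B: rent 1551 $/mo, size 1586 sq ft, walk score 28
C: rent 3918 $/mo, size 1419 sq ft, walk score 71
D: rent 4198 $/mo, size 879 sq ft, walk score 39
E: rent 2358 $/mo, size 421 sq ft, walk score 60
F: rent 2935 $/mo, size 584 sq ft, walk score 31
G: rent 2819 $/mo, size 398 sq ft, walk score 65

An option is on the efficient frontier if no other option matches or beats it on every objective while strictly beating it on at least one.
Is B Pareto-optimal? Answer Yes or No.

Yes

A: worse on size (952 vs 1586).
C: worse on rent (3918 vs 1551).
D: worse on rent (4198 vs 1551).
E: worse on rent (2358 vs 1551).
F: worse on rent (2935 vs 1551).
G: worse on rent (2819 vs 1551).
No option is at least as good as B on every objective and strictly better on one.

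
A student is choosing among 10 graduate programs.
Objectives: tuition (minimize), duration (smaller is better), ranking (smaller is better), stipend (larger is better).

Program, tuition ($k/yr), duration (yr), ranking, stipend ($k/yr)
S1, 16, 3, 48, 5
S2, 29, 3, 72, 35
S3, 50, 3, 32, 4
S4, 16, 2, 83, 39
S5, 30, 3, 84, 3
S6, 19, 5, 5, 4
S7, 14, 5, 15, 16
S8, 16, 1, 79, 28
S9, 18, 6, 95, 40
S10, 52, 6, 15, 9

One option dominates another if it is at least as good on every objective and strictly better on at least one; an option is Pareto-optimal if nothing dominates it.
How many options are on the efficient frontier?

8

S1: not dominated.
S2: not dominated.
S3: not dominated.
S4: not dominated.
S5: dominated by S1 (tuition 16≤30, duration 3≤3, ranking 48≤84, stipend 5≥3).
S6: not dominated (best ranking).
S7: not dominated (best tuition).
S8: not dominated (best duration).
S9: not dominated (best stipend).
S10: dominated by S7 (tuition 14≤52, duration 5≤6, ranking 15≤15, stipend 16≥9).
Pareto-optimal: S1, S2, S3, S4, S6, S7, S8, S9 → 8.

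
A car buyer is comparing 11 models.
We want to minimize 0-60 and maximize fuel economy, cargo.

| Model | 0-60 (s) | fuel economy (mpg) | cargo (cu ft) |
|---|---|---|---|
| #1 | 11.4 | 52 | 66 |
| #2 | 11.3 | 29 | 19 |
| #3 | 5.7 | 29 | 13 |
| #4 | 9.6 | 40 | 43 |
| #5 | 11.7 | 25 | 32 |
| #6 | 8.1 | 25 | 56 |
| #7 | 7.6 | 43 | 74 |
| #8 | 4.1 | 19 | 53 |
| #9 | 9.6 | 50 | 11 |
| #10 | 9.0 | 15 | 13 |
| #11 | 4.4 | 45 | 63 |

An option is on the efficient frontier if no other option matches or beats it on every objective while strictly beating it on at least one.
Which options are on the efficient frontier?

#1: not dominated (best fuel economy).
#2: dominated by #4 (0-60 9.6≤11.3, fuel economy 40≥29, cargo 43≥19).
#3: dominated by #11 (0-60 4.4≤5.7, fuel economy 45≥29, cargo 63≥13).
#4: dominated by #7 (0-60 7.6≤9.6, fuel economy 43≥40, cargo 74≥43).
#5: dominated by #1 (0-60 11.4≤11.7, fuel economy 52≥25, cargo 66≥32).
#6: dominated by #7 (0-60 7.6≤8.1, fuel economy 43≥25, cargo 74≥56).
#7: not dominated (best cargo).
#8: not dominated (best 0-60).
#9: not dominated.
#10: dominated by #3 (0-60 5.7≤9.0, fuel economy 29≥15, cargo 13≥13).
#11: not dominated.

#1, #7, #8, #9, #11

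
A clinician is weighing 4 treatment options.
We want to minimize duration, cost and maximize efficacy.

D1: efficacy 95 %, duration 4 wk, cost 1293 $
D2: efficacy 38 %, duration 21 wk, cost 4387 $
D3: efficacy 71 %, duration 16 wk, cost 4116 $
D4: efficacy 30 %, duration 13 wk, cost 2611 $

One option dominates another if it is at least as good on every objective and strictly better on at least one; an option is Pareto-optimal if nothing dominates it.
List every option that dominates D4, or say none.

D1

D1: efficacy 95≥30, duration 4≤13, cost 1293≤2611 — dominates D4.
Others (D2, D3) are each worse than D4 on at least one objective.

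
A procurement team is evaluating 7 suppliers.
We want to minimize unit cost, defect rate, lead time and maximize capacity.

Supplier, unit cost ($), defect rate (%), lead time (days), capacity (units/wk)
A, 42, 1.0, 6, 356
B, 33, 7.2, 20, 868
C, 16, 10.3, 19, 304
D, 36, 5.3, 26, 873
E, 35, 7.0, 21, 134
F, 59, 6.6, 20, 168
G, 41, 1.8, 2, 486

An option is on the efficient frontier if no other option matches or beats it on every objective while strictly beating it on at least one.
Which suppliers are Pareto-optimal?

A, B, C, D, E, G

A: not dominated (best defect rate).
B: not dominated.
C: not dominated (best unit cost).
D: not dominated (best capacity).
E: not dominated.
F: dominated by A (unit cost 42≤59, defect rate 1.0≤6.6, lead time 6≤20, capacity 356≥168).
G: not dominated (best lead time).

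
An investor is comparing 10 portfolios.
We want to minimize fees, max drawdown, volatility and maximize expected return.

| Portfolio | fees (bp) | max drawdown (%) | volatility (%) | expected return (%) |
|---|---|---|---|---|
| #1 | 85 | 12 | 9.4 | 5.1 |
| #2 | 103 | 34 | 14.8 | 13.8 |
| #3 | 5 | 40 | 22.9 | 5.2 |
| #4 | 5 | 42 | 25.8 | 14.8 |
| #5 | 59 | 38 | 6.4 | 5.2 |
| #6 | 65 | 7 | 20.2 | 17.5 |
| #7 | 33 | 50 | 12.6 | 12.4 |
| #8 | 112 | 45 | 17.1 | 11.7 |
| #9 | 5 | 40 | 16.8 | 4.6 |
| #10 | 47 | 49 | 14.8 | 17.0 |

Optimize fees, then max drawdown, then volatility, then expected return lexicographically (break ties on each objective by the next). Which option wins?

#9

First minimize fees: best is 5, kept {#3, #4, #9}.
Then minimize max drawdown: best is 40, kept {#3, #9}.
Then minimize volatility: best is 16.8, kept {#9}.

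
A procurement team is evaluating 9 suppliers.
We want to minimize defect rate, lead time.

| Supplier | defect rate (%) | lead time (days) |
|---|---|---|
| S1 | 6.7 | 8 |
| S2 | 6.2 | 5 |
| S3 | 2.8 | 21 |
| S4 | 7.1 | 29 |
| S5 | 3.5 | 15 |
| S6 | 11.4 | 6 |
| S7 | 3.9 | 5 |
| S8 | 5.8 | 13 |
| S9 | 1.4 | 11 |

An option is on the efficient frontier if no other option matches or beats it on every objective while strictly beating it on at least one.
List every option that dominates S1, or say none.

S2: defect rate 6.2≤6.7, lead time 5≤8 — dominates S1.
S7: defect rate 3.9≤6.7, lead time 5≤8 — dominates S1.
Others (S3, S4, S5, S6, S8, S9) are each worse than S1 on at least one objective.

S2, S7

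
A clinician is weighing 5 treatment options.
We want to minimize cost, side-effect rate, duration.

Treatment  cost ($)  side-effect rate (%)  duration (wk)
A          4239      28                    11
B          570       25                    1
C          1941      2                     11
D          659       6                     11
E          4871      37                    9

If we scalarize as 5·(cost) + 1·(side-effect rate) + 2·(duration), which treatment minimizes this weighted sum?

B

A: 5·4239 + 1·28 + 2·11 = 21245
B: 5·570 + 1·25 + 2·1 = 2877
C: 5·1941 + 1·2 + 2·11 = 9729
D: 5·659 + 1·6 + 2·11 = 3323
E: 5·4871 + 1·37 + 2·9 = 24410
Lowest: B at 2877.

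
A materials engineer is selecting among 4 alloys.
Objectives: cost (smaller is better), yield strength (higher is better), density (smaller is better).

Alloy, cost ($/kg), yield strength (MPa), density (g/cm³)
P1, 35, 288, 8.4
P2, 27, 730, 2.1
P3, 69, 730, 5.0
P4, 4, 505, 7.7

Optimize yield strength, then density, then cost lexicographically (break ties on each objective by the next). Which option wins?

P2

First maximize yield strength: best is 730, kept {P2, P3}.
Then minimize density: best is 2.1, kept {P2}.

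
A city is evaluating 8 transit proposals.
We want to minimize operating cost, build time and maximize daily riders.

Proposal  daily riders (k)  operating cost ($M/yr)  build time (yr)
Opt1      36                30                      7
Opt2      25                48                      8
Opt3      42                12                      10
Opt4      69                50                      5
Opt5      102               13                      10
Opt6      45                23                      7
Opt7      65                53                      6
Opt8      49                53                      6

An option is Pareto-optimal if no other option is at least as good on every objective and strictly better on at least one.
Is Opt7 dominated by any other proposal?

Opt4 vs Opt7: daily riders 69≥65, operating cost 50≤53, build time 5≤6 — Opt4 is at least as good on every objective and strictly better on at least one, so Opt4 dominates Opt7.

Yes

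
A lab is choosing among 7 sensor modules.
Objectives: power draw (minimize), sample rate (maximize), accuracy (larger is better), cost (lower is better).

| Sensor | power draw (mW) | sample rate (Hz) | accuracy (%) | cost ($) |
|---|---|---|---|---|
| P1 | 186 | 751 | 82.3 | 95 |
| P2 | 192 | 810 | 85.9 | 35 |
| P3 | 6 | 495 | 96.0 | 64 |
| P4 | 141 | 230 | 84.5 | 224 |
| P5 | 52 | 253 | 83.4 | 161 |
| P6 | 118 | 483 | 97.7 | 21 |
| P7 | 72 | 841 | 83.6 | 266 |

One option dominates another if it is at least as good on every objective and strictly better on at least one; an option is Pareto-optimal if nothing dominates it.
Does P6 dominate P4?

P6 vs P4: power draw 118≤141, sample rate 483≥230, accuracy 97.7≥84.5, cost 21≤224 — P6 is at least as good on every objective with at least one strict improvement.

Yes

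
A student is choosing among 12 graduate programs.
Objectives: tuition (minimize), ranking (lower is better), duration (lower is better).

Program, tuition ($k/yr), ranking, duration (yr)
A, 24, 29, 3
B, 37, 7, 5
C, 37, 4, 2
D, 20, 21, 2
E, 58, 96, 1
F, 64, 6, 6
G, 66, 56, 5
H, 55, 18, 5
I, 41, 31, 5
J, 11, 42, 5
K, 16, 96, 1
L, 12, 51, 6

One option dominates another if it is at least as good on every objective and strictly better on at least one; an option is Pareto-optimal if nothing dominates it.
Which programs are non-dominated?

A: dominated by D (tuition 20≤24, ranking 21≤29, duration 2≤3).
B: dominated by C (tuition 37≤37, ranking 4≤7, duration 2≤5).
C: not dominated (best ranking).
D: not dominated.
E: dominated by K (tuition 16≤58, ranking 96≤96, duration 1≤1).
F: dominated by C (tuition 37≤64, ranking 4≤6, duration 2≤6).
G: dominated by A (tuition 24≤66, ranking 29≤56, duration 3≤5).
H: dominated by B (tuition 37≤55, ranking 7≤18, duration 5≤5).
I: dominated by A (tuition 24≤41, ranking 29≤31, duration 3≤5).
J: not dominated (best tuition).
K: not dominated.
L: dominated by J (tuition 11≤12, ranking 42≤51, duration 5≤6).

C, D, J, K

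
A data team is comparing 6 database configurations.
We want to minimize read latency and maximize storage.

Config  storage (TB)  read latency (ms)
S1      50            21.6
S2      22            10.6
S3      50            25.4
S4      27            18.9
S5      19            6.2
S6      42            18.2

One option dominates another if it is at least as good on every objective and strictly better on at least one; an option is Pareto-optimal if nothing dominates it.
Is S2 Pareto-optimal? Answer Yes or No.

S1: worse on read latency (21.6 vs 10.6).
S3: worse on read latency (25.4 vs 10.6).
S4: worse on read latency (18.9 vs 10.6).
S5: worse on storage (19 vs 22).
S6: worse on read latency (18.2 vs 10.6).
No option is at least as good as S2 on every objective and strictly better on one.

Yes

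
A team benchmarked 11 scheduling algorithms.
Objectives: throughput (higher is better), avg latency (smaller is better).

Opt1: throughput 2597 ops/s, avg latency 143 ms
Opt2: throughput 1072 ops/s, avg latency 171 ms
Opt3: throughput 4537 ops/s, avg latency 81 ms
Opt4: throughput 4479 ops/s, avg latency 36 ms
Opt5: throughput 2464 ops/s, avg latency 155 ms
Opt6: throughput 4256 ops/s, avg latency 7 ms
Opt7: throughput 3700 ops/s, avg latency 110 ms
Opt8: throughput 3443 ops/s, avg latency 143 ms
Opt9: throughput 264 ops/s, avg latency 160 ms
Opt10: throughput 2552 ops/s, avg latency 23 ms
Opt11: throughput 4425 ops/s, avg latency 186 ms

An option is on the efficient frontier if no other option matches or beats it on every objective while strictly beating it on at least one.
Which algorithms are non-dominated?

Opt3, Opt4, Opt6

Opt1: dominated by Opt3 (throughput 4537≥2597, avg latency 81≤143).
Opt2: dominated by Opt1 (throughput 2597≥1072, avg latency 143≤171).
Opt3: not dominated (best throughput).
Opt4: not dominated.
Opt5: dominated by Opt1 (throughput 2597≥2464, avg latency 143≤155).
Opt6: not dominated (best avg latency).
Opt7: dominated by Opt3 (throughput 4537≥3700, avg latency 81≤110).
Opt8: dominated by Opt3 (throughput 4537≥3443, avg latency 81≤143).
Opt9: dominated by Opt1 (throughput 2597≥264, avg latency 143≤160).
Opt10: dominated by Opt6 (throughput 4256≥2552, avg latency 7≤23).
Opt11: dominated by Opt3 (throughput 4537≥4425, avg latency 81≤186).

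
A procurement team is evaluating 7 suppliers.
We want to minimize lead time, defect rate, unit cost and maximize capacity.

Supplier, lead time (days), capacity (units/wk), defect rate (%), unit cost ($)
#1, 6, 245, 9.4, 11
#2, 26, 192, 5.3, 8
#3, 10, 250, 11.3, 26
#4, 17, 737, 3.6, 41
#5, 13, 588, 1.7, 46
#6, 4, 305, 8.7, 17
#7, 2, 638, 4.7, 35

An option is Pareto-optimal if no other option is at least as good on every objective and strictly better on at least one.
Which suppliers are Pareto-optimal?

#1, #2, #4, #5, #6, #7

#1: not dominated.
#2: not dominated (best unit cost).
#3: dominated by #6 (lead time 4≤10, capacity 305≥250, defect rate 8.7≤11.3, unit cost 17≤26).
#4: not dominated (best capacity).
#5: not dominated (best defect rate).
#6: not dominated.
#7: not dominated (best lead time).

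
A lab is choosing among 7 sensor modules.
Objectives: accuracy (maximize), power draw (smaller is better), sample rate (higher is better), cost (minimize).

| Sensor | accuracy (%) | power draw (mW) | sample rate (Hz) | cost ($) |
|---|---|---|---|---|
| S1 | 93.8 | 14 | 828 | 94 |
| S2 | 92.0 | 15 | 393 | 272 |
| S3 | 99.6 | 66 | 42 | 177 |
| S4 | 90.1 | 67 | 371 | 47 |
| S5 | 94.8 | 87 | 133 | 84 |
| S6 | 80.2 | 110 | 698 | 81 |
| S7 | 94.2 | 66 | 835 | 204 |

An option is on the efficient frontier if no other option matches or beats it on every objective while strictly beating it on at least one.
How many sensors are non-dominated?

6

S1: not dominated (best power draw).
S2: dominated by S1 (accuracy 93.8≥92.0, power draw 14≤15, sample rate 828≥393, cost 94≤272).
S3: not dominated (best accuracy).
S4: not dominated (best cost).
S5: not dominated.
S6: not dominated.
S7: not dominated (best sample rate).
Pareto-optimal: S1, S3, S4, S5, S6, S7 → 6.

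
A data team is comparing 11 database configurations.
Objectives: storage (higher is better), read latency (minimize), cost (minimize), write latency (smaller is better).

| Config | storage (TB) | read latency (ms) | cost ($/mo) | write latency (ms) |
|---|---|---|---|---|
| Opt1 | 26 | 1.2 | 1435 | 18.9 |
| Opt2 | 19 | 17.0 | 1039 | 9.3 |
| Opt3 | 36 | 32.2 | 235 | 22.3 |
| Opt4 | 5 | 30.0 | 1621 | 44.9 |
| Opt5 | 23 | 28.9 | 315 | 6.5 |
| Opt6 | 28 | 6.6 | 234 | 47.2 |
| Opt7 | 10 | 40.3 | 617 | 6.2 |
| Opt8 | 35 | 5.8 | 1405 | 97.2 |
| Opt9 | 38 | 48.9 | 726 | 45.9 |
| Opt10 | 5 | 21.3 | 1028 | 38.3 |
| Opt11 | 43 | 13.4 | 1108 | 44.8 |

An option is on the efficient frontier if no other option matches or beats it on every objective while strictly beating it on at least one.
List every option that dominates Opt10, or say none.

none

Opt1: worse on cost (1435 vs 1028).
Opt2: worse on cost (1039 vs 1028).
Opt3: worse on read latency (32.2 vs 21.3).
Opt4: worse on read latency (30.0 vs 21.3).
Opt5: worse on read latency (28.9 vs 21.3).
Opt6: worse on write latency (47.2 vs 38.3).
Opt7: worse on read latency (40.3 vs 21.3).
Opt8: worse on cost (1405 vs 1028).
Opt9: worse on read latency (48.9 vs 21.3).
Opt11: worse on cost (1108 vs 1028).
No option dominates Opt10.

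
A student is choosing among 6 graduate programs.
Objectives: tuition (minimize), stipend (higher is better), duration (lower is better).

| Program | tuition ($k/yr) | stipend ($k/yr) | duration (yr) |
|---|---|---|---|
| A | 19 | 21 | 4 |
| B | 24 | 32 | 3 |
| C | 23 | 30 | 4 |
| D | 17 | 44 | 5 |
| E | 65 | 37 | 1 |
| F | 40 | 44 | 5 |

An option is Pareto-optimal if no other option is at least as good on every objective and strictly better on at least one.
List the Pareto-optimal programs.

A, B, C, D, E

A: not dominated.
B: not dominated.
C: not dominated.
D: not dominated (best tuition).
E: not dominated (best duration).
F: dominated by D (tuition 17≤40, stipend 44≥44, duration 5≤5).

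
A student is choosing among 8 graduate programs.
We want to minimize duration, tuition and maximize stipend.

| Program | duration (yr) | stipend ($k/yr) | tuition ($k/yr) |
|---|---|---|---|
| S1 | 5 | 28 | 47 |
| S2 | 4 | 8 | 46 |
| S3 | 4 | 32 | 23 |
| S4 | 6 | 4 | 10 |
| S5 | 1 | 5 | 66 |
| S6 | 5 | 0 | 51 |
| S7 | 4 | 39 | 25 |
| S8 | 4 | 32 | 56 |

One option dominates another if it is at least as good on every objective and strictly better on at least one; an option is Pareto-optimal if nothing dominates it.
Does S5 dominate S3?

No

S5 vs S3: S5 is worse on stipend (5 vs 32), so it does not dominate S3.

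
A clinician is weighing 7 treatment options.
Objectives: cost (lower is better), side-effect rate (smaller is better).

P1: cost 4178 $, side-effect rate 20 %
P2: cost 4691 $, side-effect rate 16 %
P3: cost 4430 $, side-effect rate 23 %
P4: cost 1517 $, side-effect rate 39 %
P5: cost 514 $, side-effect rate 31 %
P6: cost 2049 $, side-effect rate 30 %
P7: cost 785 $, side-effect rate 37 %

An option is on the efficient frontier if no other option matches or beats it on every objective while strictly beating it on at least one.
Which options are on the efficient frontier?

P1: not dominated.
P2: not dominated (best side-effect rate).
P3: dominated by P1 (cost 4178≤4430, side-effect rate 20≤23).
P4: dominated by P5 (cost 514≤1517, side-effect rate 31≤39).
P5: not dominated (best cost).
P6: not dominated.
P7: dominated by P5 (cost 514≤785, side-effect rate 31≤37).

P1, P2, P5, P6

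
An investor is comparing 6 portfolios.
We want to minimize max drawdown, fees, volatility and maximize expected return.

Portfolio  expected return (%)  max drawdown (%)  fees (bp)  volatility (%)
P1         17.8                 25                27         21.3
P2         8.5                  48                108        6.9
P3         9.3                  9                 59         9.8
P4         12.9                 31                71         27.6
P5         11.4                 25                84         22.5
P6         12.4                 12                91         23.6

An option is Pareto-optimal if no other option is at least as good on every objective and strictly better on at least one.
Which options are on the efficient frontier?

P1, P2, P3, P6

P1: not dominated (best expected return).
P2: not dominated (best volatility).
P3: not dominated (best max drawdown).
P4: dominated by P1 (expected return 17.8≥12.9, max drawdown 25≤31, fees 27≤71, volatility 21.3≤27.6).
P5: dominated by P1 (expected return 17.8≥11.4, max drawdown 25≤25, fees 27≤84, volatility 21.3≤22.5).
P6: not dominated.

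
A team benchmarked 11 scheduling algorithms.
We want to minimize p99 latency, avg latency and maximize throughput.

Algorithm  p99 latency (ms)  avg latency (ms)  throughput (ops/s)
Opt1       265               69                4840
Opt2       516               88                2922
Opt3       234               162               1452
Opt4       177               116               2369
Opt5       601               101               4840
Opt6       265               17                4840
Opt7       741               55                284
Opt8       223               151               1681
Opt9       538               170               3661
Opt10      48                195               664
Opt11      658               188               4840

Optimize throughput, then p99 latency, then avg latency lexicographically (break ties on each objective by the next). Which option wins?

Opt6

First maximize throughput: best is 4840, kept {Opt1, Opt5, Opt6, Opt11}.
Then minimize p99 latency: best is 265, kept {Opt1, Opt6}.
Then minimize avg latency: best is 17, kept {Opt6}.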